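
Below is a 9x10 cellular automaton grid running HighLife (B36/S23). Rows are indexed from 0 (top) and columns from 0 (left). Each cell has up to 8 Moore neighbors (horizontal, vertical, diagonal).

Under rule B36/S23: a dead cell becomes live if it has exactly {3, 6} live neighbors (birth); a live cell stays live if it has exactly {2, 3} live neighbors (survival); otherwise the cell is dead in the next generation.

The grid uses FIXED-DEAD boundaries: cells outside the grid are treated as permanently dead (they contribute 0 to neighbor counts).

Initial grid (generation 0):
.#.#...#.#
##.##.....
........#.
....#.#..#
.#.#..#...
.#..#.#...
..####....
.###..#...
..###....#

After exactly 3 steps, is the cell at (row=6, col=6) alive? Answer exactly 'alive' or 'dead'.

Answer: alive

Derivation:
Simulating step by step:
Generation 0 (given above): 30 live cells
Generation 1: 26 live cells
##.##.....
##.##...#.
...###....
.....#.#..
..###.##..
.#....#...
......#...
.#..#.....
.#..#.....
Generation 2: 22 live cells
##.##.....
##........
..##.##...
..#.#..#..
..###..#..
..##..#...
.....#....
.....#....
..........
Generation 3: 23 live cells
###.......
#....#....
..#####...
.#.....#..
.#..####..
..#..##...
....###...
..........
..........

Cell (6,6) at generation 3: 1 -> alive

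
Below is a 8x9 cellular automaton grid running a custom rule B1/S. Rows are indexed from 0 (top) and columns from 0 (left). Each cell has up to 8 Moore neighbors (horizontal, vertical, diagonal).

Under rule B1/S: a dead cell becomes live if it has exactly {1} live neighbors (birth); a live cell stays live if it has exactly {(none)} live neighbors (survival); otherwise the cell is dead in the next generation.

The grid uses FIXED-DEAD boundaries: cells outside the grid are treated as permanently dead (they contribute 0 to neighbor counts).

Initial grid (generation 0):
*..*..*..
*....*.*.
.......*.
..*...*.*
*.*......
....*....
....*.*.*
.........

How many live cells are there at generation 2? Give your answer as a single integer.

Simulating step by step:
Generation 0 (given above): 16 live cells
Generation 1: 21 live cells
..*.....*
..**.....
*.***....
*....*...
....*.*.*
*.*...*.*
.........
...**.*.*
Generation 2: 12 live cells
....*..*.
*....*.**
......*..
........*
..*......
....*....
*........
..*......
Population at generation 2: 12

Answer: 12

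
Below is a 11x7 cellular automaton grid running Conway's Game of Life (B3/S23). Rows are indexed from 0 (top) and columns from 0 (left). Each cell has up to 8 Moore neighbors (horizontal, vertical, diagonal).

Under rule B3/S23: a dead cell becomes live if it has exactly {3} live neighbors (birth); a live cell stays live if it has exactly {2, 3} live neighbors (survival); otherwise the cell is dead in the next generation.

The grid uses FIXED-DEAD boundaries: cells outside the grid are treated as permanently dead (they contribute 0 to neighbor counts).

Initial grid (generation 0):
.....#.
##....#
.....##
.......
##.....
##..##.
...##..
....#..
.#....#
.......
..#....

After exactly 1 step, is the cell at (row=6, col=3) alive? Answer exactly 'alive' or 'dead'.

Simulating step by step:
Generation 0 (given above): 18 live cells
Generation 1: 15 live cells
.......
......#
.....##
.......
##.....
######.
...#...
...###.
.......
.......
.......

Cell (6,3) at generation 1: 1 -> alive

Answer: alive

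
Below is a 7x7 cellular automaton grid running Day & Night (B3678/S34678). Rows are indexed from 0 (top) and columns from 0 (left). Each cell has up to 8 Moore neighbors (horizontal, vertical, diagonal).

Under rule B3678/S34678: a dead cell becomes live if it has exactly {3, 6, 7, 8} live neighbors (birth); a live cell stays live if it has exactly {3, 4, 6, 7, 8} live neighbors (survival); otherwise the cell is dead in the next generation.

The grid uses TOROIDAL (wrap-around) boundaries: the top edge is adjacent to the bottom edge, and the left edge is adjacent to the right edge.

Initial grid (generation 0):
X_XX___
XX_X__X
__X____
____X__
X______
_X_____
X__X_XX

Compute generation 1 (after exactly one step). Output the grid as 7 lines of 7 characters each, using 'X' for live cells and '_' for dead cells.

Answer: __XX_XX
XX_X___
XX_X___
_______
_______
_______
X___X_X

Derivation:
Simulating step by step:
Generation 0 (given above): 15 live cells
Generation 1: 13 live cells
(generation 1 grid is the final answer)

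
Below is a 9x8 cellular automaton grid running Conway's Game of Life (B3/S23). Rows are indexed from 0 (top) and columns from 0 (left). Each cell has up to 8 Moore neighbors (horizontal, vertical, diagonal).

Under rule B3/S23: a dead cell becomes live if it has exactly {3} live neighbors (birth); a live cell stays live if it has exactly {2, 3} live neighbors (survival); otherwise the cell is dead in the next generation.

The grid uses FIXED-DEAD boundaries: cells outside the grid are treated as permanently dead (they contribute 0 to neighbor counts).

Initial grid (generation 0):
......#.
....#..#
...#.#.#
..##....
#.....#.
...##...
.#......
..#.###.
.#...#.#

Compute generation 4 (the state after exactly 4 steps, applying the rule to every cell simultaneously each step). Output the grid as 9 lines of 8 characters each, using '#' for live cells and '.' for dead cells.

Simulating step by step:
Generation 0 (given above): 20 live cells
Generation 1: 20 live cells
........
....##.#
..##..#.
..###.#.
..#.#...
........
..#.....
.##.###.
....##..
Generation 2: 24 live cells
........
...####.
..#...##
.#..#...
..#.##..
...#....
.###.#..
.##.#.#.
...##.#.
Generation 3: 26 live cells
....##..
...#####
..#...##
.##.#.#.
..#.##..
.#...#..
.#...#..
.#....#.
..###...
Generation 4: 28 live cells
(generation 4 grid is the final answer)

Answer: ...#....
...#...#
.##.....
.##.#.##
..#.#.#.
.##..##.
###..##.
.#.###..
..##....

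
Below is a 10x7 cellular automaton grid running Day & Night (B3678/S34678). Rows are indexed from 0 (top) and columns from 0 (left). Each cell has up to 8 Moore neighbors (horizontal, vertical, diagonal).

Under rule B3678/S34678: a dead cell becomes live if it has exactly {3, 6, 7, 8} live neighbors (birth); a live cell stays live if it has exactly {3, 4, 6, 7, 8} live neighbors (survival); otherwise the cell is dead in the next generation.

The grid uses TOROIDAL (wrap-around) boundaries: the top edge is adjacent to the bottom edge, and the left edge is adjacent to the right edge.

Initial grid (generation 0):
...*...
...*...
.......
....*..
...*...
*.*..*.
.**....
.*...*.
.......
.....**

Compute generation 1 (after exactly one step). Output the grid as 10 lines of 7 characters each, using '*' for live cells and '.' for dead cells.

Simulating step by step:
Generation 0 (given above): 13 live cells
Generation 1: 11 live cells
(generation 1 grid is the final answer)

Answer: ....*..
.......
.......
.......
....*..
..**...
***...*
..*....
.....**
.......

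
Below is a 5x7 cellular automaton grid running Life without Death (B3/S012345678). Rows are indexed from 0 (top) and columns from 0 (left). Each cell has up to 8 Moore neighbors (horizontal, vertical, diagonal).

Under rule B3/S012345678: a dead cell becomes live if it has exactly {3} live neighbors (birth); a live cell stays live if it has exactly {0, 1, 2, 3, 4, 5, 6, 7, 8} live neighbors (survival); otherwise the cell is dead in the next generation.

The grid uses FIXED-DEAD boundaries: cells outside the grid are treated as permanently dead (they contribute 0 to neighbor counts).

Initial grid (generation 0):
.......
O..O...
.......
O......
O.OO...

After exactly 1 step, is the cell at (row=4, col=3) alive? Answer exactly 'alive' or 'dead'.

Answer: alive

Derivation:
Simulating step by step:
Generation 0 (given above): 6 live cells
Generation 1: 8 live cells
.......
O..O...
.......
OO.....
OOOO...

Cell (4,3) at generation 1: 1 -> alive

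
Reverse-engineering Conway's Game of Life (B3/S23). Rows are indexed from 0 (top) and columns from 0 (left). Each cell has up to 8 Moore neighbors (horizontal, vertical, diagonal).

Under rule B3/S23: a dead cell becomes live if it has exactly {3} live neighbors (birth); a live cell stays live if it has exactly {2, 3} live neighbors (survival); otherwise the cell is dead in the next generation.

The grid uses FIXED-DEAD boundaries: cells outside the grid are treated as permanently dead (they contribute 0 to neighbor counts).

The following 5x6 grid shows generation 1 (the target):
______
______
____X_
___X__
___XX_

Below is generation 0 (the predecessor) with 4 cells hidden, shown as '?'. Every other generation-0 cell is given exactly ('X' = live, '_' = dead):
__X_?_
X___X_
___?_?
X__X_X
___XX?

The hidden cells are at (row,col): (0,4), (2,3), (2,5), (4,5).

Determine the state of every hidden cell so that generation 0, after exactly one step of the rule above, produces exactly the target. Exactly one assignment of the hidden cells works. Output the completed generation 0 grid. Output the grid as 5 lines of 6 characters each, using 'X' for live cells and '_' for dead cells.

Hidden generation-0 cells (in order): (0,4), (2,3), (2,5), (4,5).
A hidden cell only influences target cells in its own 3x3 neighborhood. Try each of the 2^4 = 16 assignments, step the completed generation 0 forward once under B3/S23, and compare with the target:
  (0,4)=_ (2,3)=_ (2,5)=_ (4,5)=_ -> step reproduces the target at every cell -> ACCEPT
  (0,4)=_ (2,3)=_ (2,5)=_ (4,5)=X -> step gives (3,5)='X' but target has '_' -> reject
  (0,4)=_ (2,3)=_ (2,5)=X (4,5)=_ -> step gives (2,4)='_' but target has 'X' -> reject
  (0,4)=_ (2,3)=_ (2,5)=X (4,5)=X -> step gives (2,4)='_' but target has 'X' -> reject
  (0,4)=_ (2,3)=X (2,5)=_ (4,5)=_ -> step gives (1,3)='X' but target has '_' -> reject
  (0,4)=_ (2,3)=X (2,5)=_ (4,5)=X -> step gives (1,3)='X' but target has '_' -> reject
  (0,4)=_ (2,3)=X (2,5)=X (4,5)=_ -> step gives (1,3)='X' but target has '_' -> reject
  (0,4)=_ (2,3)=X (2,5)=X (4,5)=X -> step gives (1,3)='X' but target has '_' -> reject
  (0,4)=X (2,3)=_ (2,5)=_ (4,5)=_ -> step gives (0,3)='X' but target has '_' -> reject
  (0,4)=X (2,3)=_ (2,5)=_ (4,5)=X -> step gives (0,3)='X' but target has '_' -> reject
  (0,4)=X (2,3)=_ (2,5)=X (4,5)=_ -> step gives (0,3)='X' but target has '_' -> reject
  (0,4)=X (2,3)=_ (2,5)=X (4,5)=X -> step gives (0,3)='X' but target has '_' -> reject
  (0,4)=X (2,3)=X (2,5)=_ (4,5)=_ -> step gives (0,3)='X' but target has '_' -> reject
  (0,4)=X (2,3)=X (2,5)=_ (4,5)=X -> step gives (0,3)='X' but target has '_' -> reject
  (0,4)=X (2,3)=X (2,5)=X (4,5)=_ -> step gives (0,3)='X' but target has '_' -> reject
  (0,4)=X (2,3)=X (2,5)=X (4,5)=X -> step gives (0,3)='X' but target has '_' -> reject
Unique solution: (0,4)=dead, (2,3)=dead, (2,5)=dead, (4,5)=dead.
Check: live-neighbor counts of every cell in the completed generation 0:
120211
021201
221232
012241
112232
Applying B3/S23 to generation 0 with these counts gives:
______
______
____X_
___X__
___XX_
which matches the target exactly.

Answer: __X___
X___X_
______
X__X_X
___XX_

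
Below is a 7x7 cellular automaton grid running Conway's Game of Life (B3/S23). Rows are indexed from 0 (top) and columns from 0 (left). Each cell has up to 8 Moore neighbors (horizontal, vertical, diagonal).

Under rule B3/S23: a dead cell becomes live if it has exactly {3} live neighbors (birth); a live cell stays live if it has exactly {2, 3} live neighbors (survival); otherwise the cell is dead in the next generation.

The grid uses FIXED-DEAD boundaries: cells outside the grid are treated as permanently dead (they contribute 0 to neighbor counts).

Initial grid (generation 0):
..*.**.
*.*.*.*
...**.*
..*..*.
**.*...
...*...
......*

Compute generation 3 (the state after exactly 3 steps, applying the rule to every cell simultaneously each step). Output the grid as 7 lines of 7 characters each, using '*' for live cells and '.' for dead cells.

Answer: .*...*.
*.....*
**....*
**..**.
.*.**..
..***..
.......

Derivation:
Simulating step by step:
Generation 0 (given above): 17 live cells
Generation 1: 17 live cells
.*..**.
.**...*
.**.*.*
.**..*.
.*.**..
..*....
.......
Generation 2: 15 live cells
.**..*.
*...*.*
*.....*
*....*.
.*.**..
..**...
.......
Generation 3: 17 live cells
(generation 3 grid is the final answer)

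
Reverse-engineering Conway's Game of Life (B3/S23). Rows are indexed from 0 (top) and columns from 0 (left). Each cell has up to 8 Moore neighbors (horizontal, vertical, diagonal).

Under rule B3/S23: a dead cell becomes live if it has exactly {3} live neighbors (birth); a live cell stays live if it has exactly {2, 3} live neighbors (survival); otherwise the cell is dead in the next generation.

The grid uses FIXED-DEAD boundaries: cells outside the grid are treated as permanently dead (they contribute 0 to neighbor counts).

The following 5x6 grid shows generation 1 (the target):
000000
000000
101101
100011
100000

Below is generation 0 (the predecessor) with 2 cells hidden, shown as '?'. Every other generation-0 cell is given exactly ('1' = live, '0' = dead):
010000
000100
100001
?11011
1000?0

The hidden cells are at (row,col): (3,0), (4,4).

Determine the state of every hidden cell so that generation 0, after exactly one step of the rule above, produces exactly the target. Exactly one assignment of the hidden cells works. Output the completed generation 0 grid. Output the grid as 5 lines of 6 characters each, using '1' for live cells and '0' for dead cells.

Answer: 010000
000100
100001
111011
100000

Derivation:
Hidden generation-0 cells (in order): (3,0), (4,4).
A hidden cell only influences target cells in its own 3x3 neighborhood. Try each of the 2^2 = 4 assignments, step the completed generation 0 forward once under B3/S23, and compare with the target:
  (3,0)=0 (4,4)=0 -> step gives (2,0)='0' but target has '1' -> reject
  (3,0)=0 (4,4)=1 -> step gives (2,0)='0' but target has '1' -> reject
  (3,0)=1 (4,4)=0 -> step reproduces the target at every cell -> ACCEPT
  (3,0)=1 (4,4)=1 -> step gives (3,3)='1' but target has '0' -> reject
Unique solution: (3,0)=live, (4,4)=dead.
Check: live-neighbor counts of every cell in the completed generation 0:
102110
222021
243342
341222
242222
Applying B3/S23 to generation 0 with these counts gives:
000000
000000
101101
100011
100000
which matches the target exactly.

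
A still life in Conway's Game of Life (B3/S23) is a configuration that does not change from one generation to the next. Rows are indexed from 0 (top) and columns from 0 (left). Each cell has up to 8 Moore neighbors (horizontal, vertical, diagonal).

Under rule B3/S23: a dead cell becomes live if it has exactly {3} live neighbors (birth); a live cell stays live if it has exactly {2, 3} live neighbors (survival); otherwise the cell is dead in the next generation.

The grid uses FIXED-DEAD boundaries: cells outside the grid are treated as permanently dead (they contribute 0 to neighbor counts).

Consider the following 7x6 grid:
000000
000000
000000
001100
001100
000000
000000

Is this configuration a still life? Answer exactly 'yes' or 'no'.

Compute generation 1 and compare to generation 0 (given above):
Generation 1:
000000
000000
000000
001100
001100
000000
000000
The grids are IDENTICAL -> still life.

Answer: yes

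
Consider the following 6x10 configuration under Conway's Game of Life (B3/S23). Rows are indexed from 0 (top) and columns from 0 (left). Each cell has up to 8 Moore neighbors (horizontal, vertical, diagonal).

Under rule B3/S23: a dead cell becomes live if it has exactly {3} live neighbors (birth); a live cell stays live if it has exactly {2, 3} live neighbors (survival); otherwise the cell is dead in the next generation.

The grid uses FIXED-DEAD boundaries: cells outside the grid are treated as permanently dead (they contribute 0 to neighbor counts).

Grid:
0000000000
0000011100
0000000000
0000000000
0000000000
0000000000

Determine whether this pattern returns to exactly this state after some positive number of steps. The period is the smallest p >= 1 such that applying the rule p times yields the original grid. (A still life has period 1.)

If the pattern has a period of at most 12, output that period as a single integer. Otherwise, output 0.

Simulating and comparing each generation to the original:
Gen 0 (original, given above): 3 live cells
Gen 1: 3 live cells, differs from original
Gen 2: 3 live cells, MATCHES original -> period = 2

Answer: 2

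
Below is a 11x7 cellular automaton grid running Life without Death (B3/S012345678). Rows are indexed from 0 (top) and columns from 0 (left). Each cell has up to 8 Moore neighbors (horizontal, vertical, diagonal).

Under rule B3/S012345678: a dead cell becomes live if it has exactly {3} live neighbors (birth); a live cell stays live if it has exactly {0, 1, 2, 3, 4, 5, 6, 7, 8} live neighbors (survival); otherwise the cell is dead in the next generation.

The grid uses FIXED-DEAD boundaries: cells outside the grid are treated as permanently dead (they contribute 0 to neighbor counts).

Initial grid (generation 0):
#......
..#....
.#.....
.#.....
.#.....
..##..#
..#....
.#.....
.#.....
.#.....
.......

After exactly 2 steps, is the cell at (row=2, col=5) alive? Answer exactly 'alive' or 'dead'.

Simulating step by step:
Generation 0 (given above): 12 live cells
Generation 1: 22 live cells
#......
.##....
.##....
###....
.#.....
.###..#
.###...
.##....
###....
.#.....
.......
Generation 2: 30 live cells
##.....
###....
.###...
###....
.#.#...
####..#
####...
.##....
###....
###....
.......

Cell (2,5) at generation 2: 0 -> dead

Answer: dead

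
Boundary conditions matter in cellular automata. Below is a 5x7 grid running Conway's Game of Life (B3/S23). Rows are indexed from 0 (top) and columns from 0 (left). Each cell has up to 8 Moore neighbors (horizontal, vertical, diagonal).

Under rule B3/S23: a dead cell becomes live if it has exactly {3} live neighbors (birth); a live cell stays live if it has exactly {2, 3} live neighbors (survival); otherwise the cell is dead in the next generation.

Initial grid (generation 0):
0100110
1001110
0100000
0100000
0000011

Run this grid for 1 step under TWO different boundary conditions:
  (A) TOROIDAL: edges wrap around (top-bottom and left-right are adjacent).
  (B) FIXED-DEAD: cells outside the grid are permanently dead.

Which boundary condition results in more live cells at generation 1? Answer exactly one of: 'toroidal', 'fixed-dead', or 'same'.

Answer: toroidal

Derivation:
Under TOROIDAL boundary, generation 1:
1001000
1111011
1110100
1000000
1000111
Population = 17

Under FIXED-DEAD boundary, generation 1:
0001010
1111010
1110100
0000000
0000000
Population = 11

Comparison: toroidal=17, fixed-dead=11 -> toroidal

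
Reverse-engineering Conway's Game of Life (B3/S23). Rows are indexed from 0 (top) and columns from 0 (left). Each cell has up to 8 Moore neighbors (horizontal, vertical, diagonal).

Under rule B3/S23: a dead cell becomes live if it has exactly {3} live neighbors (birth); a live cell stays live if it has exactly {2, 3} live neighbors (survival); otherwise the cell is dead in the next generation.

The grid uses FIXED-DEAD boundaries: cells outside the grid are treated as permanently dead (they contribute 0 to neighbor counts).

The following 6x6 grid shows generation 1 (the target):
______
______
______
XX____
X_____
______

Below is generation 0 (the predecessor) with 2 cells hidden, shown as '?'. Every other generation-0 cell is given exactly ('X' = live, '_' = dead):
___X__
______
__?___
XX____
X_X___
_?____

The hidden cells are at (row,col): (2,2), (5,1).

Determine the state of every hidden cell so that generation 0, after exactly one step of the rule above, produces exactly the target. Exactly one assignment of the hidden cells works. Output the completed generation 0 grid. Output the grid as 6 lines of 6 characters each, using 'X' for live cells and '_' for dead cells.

Hidden generation-0 cells (in order): (2,2), (5,1).
A hidden cell only influences target cells in its own 3x3 neighborhood. Try each of the 2^2 = 4 assignments, step the completed generation 0 forward once under B3/S23, and compare with the target:
  (2,2)=_ (5,1)=_ -> step reproduces the target at every cell -> ACCEPT
  (2,2)=_ (5,1)=X -> step gives (4,2)='X' but target has '_' -> reject
  (2,2)=X (5,1)=_ -> step gives (2,1)='X' but target has '_' -> reject
  (2,2)=X (5,1)=X -> step gives (2,1)='X' but target has '_' -> reject
Unique solution: (2,2)=dead, (5,1)=dead.
Check: live-neighbor counts of every cell in the completed generation 0:
001010
001110
221000
232100
241100
121100
Applying B3/S23 to generation 0 with these counts gives:
______
______
______
XX____
X_____
______
which matches the target exactly.

Answer: ___X__
______
______
XX____
X_X___
______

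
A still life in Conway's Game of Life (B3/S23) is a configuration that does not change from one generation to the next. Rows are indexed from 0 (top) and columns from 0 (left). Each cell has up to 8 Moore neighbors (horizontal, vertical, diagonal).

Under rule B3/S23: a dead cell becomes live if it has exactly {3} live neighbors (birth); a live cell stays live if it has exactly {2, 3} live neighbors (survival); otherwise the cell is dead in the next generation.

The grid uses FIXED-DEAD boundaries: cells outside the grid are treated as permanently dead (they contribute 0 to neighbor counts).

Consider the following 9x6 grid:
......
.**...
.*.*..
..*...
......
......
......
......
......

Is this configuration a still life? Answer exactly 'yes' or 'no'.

Answer: yes

Derivation:
Compute generation 1 and compare to generation 0 (given above):
Generation 1:
......
.**...
.*.*..
..*...
......
......
......
......
......
The grids are IDENTICAL -> still life.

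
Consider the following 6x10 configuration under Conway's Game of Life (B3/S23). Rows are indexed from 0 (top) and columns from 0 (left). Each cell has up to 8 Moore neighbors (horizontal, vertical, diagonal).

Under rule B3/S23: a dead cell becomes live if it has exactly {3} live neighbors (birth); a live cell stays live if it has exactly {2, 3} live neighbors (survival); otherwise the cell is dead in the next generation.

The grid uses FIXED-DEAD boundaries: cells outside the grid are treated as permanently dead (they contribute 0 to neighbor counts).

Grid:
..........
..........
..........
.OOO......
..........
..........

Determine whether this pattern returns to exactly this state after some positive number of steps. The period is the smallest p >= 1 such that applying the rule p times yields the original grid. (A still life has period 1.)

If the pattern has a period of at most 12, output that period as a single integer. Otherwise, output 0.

Answer: 2

Derivation:
Simulating and comparing each generation to the original:
Gen 0 (original, given above): 3 live cells
Gen 1: 3 live cells, differs from original
Gen 2: 3 live cells, MATCHES original -> period = 2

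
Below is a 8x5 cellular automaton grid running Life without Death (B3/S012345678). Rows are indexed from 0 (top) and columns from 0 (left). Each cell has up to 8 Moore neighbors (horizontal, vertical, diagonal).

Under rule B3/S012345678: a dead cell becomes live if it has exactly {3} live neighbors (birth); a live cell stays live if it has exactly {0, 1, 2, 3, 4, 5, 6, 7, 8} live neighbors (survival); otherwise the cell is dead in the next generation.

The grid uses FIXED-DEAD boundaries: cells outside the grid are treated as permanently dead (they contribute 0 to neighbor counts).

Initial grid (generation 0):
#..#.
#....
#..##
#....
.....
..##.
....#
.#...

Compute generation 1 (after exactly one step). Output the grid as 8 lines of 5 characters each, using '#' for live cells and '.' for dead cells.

Simulating step by step:
Generation 0 (given above): 11 live cells
Generation 1: 17 live cells
(generation 1 grid is the final answer)

Answer: #..#.
##.##
##.##
#....
.....
..##.
..###
.#...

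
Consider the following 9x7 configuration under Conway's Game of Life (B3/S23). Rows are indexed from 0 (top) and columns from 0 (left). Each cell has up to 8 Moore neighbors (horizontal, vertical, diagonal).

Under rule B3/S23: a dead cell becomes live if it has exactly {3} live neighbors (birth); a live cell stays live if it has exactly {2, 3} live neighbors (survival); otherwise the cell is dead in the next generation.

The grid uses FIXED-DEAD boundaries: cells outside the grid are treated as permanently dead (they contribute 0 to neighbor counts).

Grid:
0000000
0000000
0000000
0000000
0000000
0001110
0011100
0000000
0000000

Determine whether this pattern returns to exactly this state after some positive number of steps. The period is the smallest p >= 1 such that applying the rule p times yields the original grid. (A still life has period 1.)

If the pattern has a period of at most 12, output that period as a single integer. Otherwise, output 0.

Simulating and comparing each generation to the original:
Gen 0 (original, given above): 6 live cells
Gen 1: 6 live cells, differs from original
Gen 2: 6 live cells, MATCHES original -> period = 2

Answer: 2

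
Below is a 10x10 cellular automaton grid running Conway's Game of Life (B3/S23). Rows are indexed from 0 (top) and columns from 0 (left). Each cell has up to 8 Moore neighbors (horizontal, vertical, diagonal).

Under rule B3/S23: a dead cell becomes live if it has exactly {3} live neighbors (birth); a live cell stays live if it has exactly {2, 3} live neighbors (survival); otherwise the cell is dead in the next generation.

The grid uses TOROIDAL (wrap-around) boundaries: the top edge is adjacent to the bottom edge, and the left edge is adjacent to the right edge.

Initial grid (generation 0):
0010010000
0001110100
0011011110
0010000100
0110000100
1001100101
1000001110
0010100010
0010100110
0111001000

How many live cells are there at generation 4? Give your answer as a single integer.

Answer: 32

Derivation:
Simulating step by step:
Generation 0 (given above): 37 live cells
Generation 1: 33 live cells
0100010000
0000000110
0010010010
0000000000
1110001100
1011000001
1100111000
0100011000
0000110110
0100111100
Generation 2: 28 live cells
0000110010
0000001110
0000000110
0010001100
1011000001
0001100101
0001101001
1100000000
0000000010
0000000110
Generation 3: 34 live cells
0000010001
0000011001
0000000000
0111001101
1110101101
0000010001
0011110011
1000000001
0000000111
0000000111
Generation 4: 32 live cells
1000010101
0000011000
1010010110
0001011101
0000100101
0000000100
0001110010
1001100100
0000000100
1000001100
Population at generation 4: 32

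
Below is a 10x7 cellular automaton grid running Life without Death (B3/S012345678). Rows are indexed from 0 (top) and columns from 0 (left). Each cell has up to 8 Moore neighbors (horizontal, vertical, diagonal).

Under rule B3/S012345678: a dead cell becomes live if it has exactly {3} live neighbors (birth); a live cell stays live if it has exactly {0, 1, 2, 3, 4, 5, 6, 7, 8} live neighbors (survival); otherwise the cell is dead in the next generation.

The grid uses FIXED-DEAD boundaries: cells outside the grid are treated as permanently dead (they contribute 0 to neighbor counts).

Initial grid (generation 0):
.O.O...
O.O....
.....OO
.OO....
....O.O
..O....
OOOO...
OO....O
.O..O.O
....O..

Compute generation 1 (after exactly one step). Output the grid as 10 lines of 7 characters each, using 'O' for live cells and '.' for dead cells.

Simulating step by step:
Generation 0 (given above): 22 live cells
Generation 1: 33 live cells
(generation 1 grid is the final answer)

Answer: .OOO...
OOO....
..O..OO
.OO...O
.OOOO.O
..O....
OOOO...
OO.O.OO
OO..O.O
....OO.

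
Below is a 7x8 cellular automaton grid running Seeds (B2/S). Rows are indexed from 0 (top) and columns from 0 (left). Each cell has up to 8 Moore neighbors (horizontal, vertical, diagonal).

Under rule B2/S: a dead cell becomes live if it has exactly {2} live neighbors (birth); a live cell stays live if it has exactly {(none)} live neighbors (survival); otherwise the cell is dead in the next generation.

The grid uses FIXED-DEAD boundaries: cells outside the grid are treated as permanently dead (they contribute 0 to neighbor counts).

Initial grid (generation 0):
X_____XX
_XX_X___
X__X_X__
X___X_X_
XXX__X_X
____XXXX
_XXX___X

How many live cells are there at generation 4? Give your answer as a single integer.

Answer: 7

Derivation:
Simulating step by step:
Generation 0 (given above): 25 live cells
Generation 1: 6 live cells
__XX_X__
_______X
______X_
_______X
________
________
________
Generation 2: 7 live cells
____X_X_
__XXXX__
________
______X_
________
________
________
Generation 3: 4 live cells
__X_____
______X_
__X___X_
________
________
________
________
Generation 4: 7 live cells
________
_XXX_X_X
_____X_X
________
________
________
________
Population at generation 4: 7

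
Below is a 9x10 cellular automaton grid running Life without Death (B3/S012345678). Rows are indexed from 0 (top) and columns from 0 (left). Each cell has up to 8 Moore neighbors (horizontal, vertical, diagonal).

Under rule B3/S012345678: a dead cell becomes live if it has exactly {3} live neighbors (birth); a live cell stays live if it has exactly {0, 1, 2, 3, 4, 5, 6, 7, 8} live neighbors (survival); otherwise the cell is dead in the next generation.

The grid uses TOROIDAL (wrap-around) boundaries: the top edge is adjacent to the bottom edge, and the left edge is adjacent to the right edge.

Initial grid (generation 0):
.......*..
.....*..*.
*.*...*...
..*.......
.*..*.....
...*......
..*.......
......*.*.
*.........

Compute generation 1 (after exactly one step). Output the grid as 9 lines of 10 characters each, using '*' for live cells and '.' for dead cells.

Answer: .......*..
.....****.
***...*...
..**......
.****.....
..**......
..*.......
......*.*.
*......*..

Derivation:
Simulating step by step:
Generation 0 (given above): 14 live cells
Generation 1: 22 live cells
(generation 1 grid is the final answer)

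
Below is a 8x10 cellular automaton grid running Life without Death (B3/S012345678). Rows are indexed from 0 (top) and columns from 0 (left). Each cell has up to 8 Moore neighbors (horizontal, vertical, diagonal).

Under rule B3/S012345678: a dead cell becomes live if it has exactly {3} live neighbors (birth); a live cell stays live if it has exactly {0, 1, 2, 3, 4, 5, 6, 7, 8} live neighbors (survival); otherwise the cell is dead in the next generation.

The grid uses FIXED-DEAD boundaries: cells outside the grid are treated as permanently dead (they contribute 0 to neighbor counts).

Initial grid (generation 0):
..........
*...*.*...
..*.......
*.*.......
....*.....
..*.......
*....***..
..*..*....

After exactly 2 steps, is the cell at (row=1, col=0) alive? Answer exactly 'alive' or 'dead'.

Simulating step by step:
Generation 0 (given above): 14 live cells
Generation 1: 22 live cells
..........
*...*.*...
..**......
****......
.*.**.....
..*..**...
**...***..
..*..*....
Generation 2: 33 live cells
..........
*..**.*...
*.***.....
****......
**.***....
*.**.***..
***.****..
.**..*....

Cell (1,0) at generation 2: 1 -> alive

Answer: alive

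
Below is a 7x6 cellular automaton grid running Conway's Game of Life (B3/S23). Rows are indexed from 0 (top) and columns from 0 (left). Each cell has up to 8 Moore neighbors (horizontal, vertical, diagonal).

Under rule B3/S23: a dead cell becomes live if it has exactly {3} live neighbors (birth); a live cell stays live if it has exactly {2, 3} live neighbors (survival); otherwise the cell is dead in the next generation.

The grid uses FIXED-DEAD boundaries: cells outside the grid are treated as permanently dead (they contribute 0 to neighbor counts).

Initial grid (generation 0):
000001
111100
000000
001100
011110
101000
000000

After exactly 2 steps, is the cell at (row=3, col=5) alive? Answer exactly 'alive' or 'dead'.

Simulating step by step:
Generation 0 (given above): 13 live cells
Generation 1: 8 live cells
011000
011000
000000
010010
000010
001000
000000
Generation 2: 7 live cells
011000
011000
011000
000000
000100
000000
000000

Cell (3,5) at generation 2: 0 -> dead

Answer: dead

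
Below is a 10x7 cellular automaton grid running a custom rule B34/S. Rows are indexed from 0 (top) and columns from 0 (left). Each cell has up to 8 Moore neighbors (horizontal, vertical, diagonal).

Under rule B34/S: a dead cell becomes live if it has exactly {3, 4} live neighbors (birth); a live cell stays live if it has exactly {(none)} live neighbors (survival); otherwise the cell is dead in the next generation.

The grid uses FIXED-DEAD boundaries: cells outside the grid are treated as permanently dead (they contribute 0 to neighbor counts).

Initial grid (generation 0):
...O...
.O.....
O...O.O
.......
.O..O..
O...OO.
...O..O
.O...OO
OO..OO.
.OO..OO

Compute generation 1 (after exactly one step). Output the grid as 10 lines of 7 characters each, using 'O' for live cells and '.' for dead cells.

Simulating step by step:
Generation 0 (given above): 23 live cells
Generation 1: 10 live cells
(generation 1 grid is the final answer)

Answer: .......
.......
.......
.....O.
.....O.
...O...
....O..
O.O.O..
..O....
O...O..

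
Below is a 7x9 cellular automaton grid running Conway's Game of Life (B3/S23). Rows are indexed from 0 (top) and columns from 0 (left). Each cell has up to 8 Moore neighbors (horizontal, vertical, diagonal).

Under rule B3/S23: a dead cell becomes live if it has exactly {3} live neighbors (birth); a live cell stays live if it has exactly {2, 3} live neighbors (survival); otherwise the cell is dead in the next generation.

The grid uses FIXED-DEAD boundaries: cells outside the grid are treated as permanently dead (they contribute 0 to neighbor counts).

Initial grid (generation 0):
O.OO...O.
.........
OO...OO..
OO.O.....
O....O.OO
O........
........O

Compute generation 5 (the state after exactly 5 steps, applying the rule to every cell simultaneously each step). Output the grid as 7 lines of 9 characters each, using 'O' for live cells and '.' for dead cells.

Answer: .........
..O......
.O.O.....
.O.O.....
..O......
.........
.........

Derivation:
Simulating step by step:
Generation 0 (given above): 17 live cells
Generation 1: 13 live cells
.........
O.O...O..
OOO......
..O.OO.O.
O........
.......OO
.........
Generation 2: 12 live cells
.........
O.O......
O.O..OO..
O.OO.....
......OOO
.........
.........
Generation 3: 7 live cells
.........
.........
O.O......
..OO.O...
.......O.
.......O.
.........
Generation 4: 7 live cells
.........
.........
.OOO.....
.OOO.....
......O..
.........
.........
Generation 5: 6 live cells
(generation 5 grid is the final answer)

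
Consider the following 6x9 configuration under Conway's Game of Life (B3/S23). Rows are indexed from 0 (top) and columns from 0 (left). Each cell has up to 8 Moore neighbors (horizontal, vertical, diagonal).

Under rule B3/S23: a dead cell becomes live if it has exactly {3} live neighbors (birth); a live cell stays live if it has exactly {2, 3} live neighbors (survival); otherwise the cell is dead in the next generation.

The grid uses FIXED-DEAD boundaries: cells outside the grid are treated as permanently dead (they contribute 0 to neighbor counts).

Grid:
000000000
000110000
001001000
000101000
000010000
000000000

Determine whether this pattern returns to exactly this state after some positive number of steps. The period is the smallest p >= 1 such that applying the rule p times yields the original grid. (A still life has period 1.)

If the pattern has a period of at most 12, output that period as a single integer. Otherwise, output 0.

Answer: 1

Derivation:
Simulating and comparing each generation to the original:
Gen 0 (original, given above): 7 live cells
Gen 1: 7 live cells, MATCHES original -> period = 1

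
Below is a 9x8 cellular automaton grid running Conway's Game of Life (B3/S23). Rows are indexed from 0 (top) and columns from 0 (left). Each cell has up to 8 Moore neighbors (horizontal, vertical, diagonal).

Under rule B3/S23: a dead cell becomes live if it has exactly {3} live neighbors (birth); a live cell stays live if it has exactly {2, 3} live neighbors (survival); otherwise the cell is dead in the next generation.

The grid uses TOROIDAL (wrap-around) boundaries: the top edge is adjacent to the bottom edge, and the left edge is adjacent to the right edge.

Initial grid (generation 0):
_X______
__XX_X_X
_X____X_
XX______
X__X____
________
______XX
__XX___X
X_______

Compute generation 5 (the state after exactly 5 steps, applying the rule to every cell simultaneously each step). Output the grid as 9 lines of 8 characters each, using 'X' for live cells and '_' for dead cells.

Answer: ________
________
_____XX_
________
________
________
________
________
________

Derivation:
Simulating step by step:
Generation 0 (given above): 17 live cells
Generation 1: 25 live cells
XXX_____
XXX___X_
_X____XX
XXX____X
XX______
_______X
______XX
X_____XX
XXX_____
Generation 2: 10 live cells
___X____
______X_
______X_
__X___X_
__X_____
______XX
________
______X_
__X_____
Generation 3: 7 live cells
________
________
_____XXX
________
______XX
________
______XX
________
________
Generation 4: 3 live cells
________
______X_
______X_
_____X__
________
________
________
________
________
Generation 5: 2 live cells
(generation 5 grid is the final answer)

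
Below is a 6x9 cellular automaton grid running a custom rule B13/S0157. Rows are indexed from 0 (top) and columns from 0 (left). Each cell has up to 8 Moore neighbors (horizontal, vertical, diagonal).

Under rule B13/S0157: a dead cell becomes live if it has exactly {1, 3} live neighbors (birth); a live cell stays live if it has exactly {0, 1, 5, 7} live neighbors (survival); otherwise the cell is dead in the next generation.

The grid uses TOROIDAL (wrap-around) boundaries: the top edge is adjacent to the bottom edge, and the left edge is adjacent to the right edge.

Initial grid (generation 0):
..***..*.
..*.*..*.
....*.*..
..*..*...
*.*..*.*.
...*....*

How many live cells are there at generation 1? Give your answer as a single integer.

Answer: 21

Derivation:
Simulating step by step:
Generation 0 (given above): 17 live cells
Generation 1: 21 live cells
*..*....*
......*..
........*
*****....
**.******
.*....**.
Population at generation 1: 21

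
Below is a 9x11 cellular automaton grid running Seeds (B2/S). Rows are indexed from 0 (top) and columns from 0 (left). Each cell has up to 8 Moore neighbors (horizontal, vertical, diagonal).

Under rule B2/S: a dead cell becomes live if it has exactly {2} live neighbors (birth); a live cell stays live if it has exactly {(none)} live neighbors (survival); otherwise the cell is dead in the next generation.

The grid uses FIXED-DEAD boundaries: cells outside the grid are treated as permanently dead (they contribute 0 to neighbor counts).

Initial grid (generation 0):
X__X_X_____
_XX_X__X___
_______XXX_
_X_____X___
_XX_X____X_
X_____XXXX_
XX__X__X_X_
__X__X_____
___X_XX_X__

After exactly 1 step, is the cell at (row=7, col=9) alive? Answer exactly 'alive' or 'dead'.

Answer: alive

Derivation:
Simulating step by step:
Generation 0 (given above): 32 live cells
Generation 1: 21 live cells
______X____
X____X___X_
X__X_______
X__X__X___X
___X_X____X
____X______
__XX______X
X________X_
__X____X___

Cell (7,9) at generation 1: 1 -> alive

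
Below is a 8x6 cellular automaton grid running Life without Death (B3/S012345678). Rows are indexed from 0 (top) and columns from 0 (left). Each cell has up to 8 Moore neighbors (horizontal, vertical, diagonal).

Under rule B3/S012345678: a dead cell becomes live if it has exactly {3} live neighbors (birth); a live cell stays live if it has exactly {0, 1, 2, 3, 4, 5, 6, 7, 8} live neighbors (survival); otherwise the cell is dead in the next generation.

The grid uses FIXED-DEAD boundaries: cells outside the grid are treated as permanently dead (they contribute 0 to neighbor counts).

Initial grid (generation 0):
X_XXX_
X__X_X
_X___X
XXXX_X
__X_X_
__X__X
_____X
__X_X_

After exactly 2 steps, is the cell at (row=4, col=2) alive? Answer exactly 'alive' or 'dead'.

Simulating step by step:
Generation 0 (given above): 21 live cells
Generation 1: 28 live cells
XXXXX_
X__X_X
_X_X_X
XXXX_X
__X_XX
__XXXX
___XXX
__X_X_
Generation 2: 29 live cells
XXXXX_
X__X_X
_X_X_X
XXXX_X
__X_XX
__XXXX
___XXX
__X_XX

Cell (4,2) at generation 2: 1 -> alive

Answer: alive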